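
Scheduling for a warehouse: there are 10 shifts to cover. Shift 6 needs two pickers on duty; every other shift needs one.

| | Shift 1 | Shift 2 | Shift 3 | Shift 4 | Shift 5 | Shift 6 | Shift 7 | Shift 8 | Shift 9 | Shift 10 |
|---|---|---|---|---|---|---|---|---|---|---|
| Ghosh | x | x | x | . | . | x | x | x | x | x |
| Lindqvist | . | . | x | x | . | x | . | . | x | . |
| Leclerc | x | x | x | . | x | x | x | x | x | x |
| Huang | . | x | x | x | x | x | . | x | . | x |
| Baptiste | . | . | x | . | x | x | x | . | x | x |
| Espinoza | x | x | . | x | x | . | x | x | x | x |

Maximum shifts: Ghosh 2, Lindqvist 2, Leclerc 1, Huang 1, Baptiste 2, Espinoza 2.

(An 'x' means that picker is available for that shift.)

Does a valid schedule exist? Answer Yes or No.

Total capacity is 2+2+1+1+2+2 = 10 but 11 worker-slots are needed — infeasible.

No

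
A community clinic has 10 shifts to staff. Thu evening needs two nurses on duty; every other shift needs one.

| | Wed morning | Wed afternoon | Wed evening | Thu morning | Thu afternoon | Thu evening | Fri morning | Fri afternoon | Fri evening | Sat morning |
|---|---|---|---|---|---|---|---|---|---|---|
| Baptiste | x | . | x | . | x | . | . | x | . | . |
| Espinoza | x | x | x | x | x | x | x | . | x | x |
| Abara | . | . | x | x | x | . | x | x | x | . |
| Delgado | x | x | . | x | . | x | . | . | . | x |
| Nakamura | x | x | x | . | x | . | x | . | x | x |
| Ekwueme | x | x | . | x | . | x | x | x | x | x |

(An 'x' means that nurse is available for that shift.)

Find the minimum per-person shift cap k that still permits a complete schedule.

2

With 6 nurses and 11 worker-slots to fill, someone must work at least ⌈11/6⌉ = 2 shifts, so k ≥ 2.
k = 2 works: Wed morning→Ekwueme, Wed afternoon→Espinoza, Wed evening→Baptiste, Thu morning→Abara, Thu afternoon→Abara, Thu evening→Espinoza+Delgado, Fri morning→Nakamura, Fri afternoon→Baptiste, Fri evening→Nakamura, Sat morning→Delgado.
Loads: Baptiste 2, Espinoza 2, Abara 2, Delgado 2, Nakamura 2, Ekwueme 1 — all ≤ 2.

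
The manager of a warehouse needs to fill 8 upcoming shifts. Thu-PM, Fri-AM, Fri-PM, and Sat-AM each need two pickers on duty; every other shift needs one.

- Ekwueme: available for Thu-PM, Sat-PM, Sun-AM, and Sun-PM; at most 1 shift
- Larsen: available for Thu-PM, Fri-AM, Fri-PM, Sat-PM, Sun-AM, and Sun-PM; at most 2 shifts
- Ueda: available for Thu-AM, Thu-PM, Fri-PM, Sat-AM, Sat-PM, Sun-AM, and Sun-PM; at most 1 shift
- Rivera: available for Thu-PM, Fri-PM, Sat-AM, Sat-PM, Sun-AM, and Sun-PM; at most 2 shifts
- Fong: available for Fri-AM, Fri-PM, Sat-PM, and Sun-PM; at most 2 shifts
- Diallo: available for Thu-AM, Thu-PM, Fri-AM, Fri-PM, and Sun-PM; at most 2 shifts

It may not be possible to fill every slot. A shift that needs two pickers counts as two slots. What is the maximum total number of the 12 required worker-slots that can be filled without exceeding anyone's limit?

Total capacity across all pickers is 1+2+1+2+2+2 = 10, and 12 slots are needed, so at most 10 can be filled.
An assignment achieving 10: Thu-AM→Ueda, Thu-PM→Larsen+Rivera, Fri-AM→Larsen+Fong, Fri-PM→Fong+Diallo, Sat-AM→Rivera, Sun-AM→Ekwueme, Sun-PM→Diallo.
Loads: Ekwueme 1/1, Larsen 2/2, Ueda 1/1, Rivera 2/2, Fong 2/2, Diallo 2/2.

10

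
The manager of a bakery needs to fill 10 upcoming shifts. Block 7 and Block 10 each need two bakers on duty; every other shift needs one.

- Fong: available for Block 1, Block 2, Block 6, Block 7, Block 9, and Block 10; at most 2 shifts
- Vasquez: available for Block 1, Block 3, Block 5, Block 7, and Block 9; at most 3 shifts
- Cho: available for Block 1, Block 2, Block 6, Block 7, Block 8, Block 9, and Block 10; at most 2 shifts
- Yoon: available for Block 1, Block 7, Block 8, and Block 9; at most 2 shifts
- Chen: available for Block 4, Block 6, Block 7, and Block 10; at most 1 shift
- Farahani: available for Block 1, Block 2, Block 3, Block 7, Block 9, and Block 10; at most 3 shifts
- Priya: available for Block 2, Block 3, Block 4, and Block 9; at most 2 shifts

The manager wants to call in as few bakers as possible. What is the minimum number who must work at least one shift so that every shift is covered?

5

12 slots to fill and no one can take more than 3, so at least ⌈12/3⌉ = 4 bakers are needed.
Any 4 bakers together have capacity at most 3+3+2+2 = 10 < 12 slots, so 4 can never suffice.
Fong, Vasquez, Cho, Farahani, and Priya alone can cover everything: Block 1→Farahani, Block 2→Farahani, Block 3→Vasquez, Block 4→Priya, Block 5→Vasquez, Block 6→Fong, Block 7→Vasquez+Farahani, Block 8→Cho, Block 9→Priya, Block 10→Fong+Cho.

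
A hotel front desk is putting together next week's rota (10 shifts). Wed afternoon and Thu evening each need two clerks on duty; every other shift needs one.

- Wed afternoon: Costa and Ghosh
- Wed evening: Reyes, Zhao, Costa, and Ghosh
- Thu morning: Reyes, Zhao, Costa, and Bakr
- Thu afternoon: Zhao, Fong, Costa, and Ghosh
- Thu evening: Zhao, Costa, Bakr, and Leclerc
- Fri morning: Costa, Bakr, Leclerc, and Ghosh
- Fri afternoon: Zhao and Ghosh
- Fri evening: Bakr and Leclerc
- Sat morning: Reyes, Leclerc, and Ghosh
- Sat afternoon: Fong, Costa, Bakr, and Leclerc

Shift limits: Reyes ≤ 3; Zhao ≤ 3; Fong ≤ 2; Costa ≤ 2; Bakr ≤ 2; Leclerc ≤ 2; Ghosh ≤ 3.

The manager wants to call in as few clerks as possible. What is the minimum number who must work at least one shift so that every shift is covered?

12 slots to fill and no one can take more than 3, so at least ⌈12/3⌉ = 4 clerks are needed.
Any 4 clerks together have capacity at most 3+3+3+2 = 11 < 12 slots, so 4 can never suffice.
Reyes, Zhao, Costa, Bakr, and Ghosh alone can cover everything: Wed afternoon→Costa+Ghosh, Wed evening→Reyes, Thu morning→Reyes, Thu afternoon→Zhao, Thu evening→Zhao+Bakr, Fri morning→Ghosh, Fri afternoon→Zhao, Fri evening→Bakr, Sat morning→Reyes, Sat afternoon→Costa.

5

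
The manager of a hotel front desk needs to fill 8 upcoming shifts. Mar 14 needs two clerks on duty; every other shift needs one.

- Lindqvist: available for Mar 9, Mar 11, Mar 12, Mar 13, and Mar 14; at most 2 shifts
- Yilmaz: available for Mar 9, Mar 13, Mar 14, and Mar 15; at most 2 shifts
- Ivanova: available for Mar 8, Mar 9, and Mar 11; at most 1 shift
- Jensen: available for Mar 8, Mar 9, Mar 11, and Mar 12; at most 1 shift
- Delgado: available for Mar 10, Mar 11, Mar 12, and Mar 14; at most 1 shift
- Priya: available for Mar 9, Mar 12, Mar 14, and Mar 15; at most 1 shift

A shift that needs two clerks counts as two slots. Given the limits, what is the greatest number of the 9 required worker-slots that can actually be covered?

Total capacity across all clerks is 2+2+1+1+1+1 = 8, and 9 slots are needed, so at most 8 can be filled.
An assignment achieving 8: Mar 8→Ivanova, Mar 10→Delgado, Mar 11→Lindqvist, Mar 12→Jensen, Mar 13→Lindqvist, Mar 14→Yilmaz+Priya, Mar 15→Yilmaz.
Loads: Lindqvist 2/2, Yilmaz 2/2, Ivanova 1/1, Jensen 1/1, Delgado 1/1, Priya 1/1.

8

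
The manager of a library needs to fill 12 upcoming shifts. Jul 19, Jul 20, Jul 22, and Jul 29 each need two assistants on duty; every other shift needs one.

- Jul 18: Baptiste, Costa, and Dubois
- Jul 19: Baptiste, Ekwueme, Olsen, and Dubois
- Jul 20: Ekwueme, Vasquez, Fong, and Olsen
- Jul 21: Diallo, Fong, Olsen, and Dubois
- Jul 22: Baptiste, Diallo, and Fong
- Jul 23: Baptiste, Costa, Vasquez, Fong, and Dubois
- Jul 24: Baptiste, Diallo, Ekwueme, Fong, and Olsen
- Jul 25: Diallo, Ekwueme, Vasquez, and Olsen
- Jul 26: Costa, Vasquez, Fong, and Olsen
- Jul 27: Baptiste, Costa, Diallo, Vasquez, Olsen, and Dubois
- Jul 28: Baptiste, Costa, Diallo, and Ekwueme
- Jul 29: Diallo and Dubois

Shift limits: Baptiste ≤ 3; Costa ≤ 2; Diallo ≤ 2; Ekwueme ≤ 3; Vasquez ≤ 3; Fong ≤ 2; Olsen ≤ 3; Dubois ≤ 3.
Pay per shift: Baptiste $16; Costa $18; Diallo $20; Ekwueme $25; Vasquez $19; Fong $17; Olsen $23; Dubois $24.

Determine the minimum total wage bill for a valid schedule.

$308

Jul 29 can only be covered by Diallo and Dubois, so that assignment is forced.
Picking the cheapest available assistant for each shift independently would cost $285, but that ignores the shift limits.
An optimal schedule: Jul 18→Baptiste, Jul 19→Baptiste+Olsen, Jul 20→Vasquez+Olsen, Jul 21→Fong, Jul 22→Baptiste+Fong, Jul 23→Vasquez, Jul 24→Diallo, Jul 25→Vasquez, Jul 26→Costa, Jul 27→Olsen, Jul 28→Costa, Jul 29→Diallo+Dubois.
Total: 16 + 16 + 23 + 19 + 23 + 17 + 16 + 17 + 19 + 20 + 19 + 18 + 23 + 18 + 20 + 24 = $308.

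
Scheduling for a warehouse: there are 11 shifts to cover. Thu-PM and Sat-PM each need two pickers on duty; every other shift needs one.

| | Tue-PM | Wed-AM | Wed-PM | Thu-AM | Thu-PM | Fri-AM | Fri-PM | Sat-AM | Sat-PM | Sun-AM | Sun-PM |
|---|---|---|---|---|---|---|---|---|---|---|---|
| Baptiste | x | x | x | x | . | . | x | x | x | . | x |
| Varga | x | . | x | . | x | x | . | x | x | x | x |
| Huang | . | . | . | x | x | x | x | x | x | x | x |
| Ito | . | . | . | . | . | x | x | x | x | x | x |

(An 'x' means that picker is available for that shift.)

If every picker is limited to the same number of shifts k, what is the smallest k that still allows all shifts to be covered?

4

With 4 pickers and 13 worker-slots to fill, someone must work at least ⌈13/4⌉ = 4 shifts, so k ≥ 4.
k = 4 works: Tue-PM→Baptiste, Wed-AM→Baptiste, Wed-PM→Baptiste, Thu-AM→Baptiste, Thu-PM→Varga+Huang, Fri-AM→Varga, Fri-PM→Huang, Sat-AM→Varga, Sat-PM→Huang+Ito, Sun-AM→Varga, Sun-PM→Huang.
Loads: Baptiste 4, Varga 4, Huang 4, Ito 1 — all ≤ 4.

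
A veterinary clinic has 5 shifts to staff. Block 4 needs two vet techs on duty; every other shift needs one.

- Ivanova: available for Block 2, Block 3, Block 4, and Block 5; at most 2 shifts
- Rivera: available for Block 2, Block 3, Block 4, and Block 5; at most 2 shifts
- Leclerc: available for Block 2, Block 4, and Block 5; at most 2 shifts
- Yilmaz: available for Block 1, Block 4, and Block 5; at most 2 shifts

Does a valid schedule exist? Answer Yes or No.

Block 1 can only be covered by Yilmaz, so that assignment is forced.
One valid schedule: Block 1→Yilmaz, Block 2→Ivanova, Block 3→Ivanova, Block 4→Rivera+Leclerc, Block 5→Rivera.
Loads: Ivanova 2/2, Rivera 2/2, Leclerc 1/2, Yilmaz 1/2 — all within limits.

Yes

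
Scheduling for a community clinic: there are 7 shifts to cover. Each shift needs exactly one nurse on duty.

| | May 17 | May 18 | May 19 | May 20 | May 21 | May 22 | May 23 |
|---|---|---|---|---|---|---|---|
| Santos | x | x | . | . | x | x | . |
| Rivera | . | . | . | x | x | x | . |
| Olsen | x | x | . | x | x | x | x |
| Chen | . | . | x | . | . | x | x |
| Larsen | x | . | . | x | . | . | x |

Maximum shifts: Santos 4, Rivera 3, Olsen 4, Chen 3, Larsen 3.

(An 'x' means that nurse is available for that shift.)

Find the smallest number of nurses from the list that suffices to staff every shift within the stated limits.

2

7 slots to fill and no one can take more than 4, so at least ⌈7/4⌉ = 2 nurses are needed.
Olsen and Chen alone can cover everything: May 17→Olsen, May 18→Olsen, May 19→Chen, May 20→Olsen, May 21→Olsen, May 22→Chen, May 23→Chen.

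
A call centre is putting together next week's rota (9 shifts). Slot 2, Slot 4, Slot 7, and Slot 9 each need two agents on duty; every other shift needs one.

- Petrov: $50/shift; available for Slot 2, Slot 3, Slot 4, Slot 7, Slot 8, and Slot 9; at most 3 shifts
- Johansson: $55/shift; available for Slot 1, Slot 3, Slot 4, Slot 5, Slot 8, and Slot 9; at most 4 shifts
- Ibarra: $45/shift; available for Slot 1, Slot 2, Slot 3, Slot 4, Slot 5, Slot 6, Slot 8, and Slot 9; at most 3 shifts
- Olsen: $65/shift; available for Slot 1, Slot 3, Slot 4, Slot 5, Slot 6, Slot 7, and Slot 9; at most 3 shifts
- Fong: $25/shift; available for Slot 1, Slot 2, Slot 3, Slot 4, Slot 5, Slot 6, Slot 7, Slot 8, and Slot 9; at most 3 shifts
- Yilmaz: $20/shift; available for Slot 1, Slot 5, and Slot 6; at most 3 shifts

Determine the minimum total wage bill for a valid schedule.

Picking the cheapest available agent for each shift independently would cost $395, but that ignores the shift limits.
An optimal schedule: Slot 1→Yilmaz, Slot 2→Fong+Ibarra, Slot 3→Ibarra, Slot 4→Ibarra+Petrov, Slot 5→Yilmaz, Slot 6→Yilmaz, Slot 7→Fong+Petrov, Slot 8→Fong, Slot 9→Petrov+Johansson.
Total: 20 + 25 + 45 + 45 + 45 + 50 + 20 + 20 + 25 + 50 + 25 + 50 + 55 = $475.

$475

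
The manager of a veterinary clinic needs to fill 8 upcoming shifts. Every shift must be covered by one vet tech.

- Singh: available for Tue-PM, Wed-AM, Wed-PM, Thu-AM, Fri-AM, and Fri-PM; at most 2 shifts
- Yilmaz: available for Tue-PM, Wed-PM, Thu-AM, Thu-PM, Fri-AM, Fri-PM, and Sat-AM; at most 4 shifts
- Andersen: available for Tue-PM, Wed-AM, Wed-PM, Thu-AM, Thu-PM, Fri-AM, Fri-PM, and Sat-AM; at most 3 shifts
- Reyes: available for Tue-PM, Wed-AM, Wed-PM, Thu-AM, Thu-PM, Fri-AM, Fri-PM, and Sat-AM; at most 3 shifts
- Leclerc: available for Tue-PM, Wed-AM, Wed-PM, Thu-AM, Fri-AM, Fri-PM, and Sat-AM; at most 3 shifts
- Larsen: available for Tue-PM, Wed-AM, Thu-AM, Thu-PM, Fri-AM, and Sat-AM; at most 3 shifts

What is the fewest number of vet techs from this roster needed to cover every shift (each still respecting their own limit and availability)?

3

8 slots to fill and no one can take more than 4, so at least ⌈8/4⌉ = 2 vet techs are needed.
Any 2 vet techs together have capacity at most 4+3 = 7 < 8 slots, so 2 can never suffice.
Singh, Yilmaz, and Andersen alone can cover everything: Tue-PM→Singh, Wed-AM→Singh, Wed-PM→Yilmaz, Thu-AM→Yilmaz, Thu-PM→Yilmaz, Fri-AM→Andersen, Fri-PM→Andersen, Sat-AM→Yilmaz.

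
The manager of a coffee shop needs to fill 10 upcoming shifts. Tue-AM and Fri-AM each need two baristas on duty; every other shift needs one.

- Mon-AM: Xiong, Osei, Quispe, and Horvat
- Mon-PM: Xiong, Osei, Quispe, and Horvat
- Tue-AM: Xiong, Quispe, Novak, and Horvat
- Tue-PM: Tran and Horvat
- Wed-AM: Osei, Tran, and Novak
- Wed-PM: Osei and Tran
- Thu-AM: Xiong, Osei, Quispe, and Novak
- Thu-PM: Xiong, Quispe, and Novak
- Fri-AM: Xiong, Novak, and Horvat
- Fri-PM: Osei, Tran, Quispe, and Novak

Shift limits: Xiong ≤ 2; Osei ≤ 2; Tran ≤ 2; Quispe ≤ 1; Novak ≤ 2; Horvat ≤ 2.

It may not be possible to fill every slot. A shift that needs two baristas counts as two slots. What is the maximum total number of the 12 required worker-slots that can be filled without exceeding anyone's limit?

Total capacity across all baristas is 2+2+2+1+2+2 = 11, and 12 slots are needed, so at most 11 can be filled.
An assignment achieving 11: Mon-AM→Quispe, Mon-PM→Horvat, Tue-AM→Novak+Horvat, Tue-PM→Tran, Wed-AM→Osei, Wed-PM→Osei, Thu-PM→Xiong, Fri-AM→Xiong+Novak, Fri-PM→Tran.
Loads: Xiong 2/2, Osei 2/2, Tran 2/2, Quispe 1/1, Novak 2/2, Horvat 2/2.

11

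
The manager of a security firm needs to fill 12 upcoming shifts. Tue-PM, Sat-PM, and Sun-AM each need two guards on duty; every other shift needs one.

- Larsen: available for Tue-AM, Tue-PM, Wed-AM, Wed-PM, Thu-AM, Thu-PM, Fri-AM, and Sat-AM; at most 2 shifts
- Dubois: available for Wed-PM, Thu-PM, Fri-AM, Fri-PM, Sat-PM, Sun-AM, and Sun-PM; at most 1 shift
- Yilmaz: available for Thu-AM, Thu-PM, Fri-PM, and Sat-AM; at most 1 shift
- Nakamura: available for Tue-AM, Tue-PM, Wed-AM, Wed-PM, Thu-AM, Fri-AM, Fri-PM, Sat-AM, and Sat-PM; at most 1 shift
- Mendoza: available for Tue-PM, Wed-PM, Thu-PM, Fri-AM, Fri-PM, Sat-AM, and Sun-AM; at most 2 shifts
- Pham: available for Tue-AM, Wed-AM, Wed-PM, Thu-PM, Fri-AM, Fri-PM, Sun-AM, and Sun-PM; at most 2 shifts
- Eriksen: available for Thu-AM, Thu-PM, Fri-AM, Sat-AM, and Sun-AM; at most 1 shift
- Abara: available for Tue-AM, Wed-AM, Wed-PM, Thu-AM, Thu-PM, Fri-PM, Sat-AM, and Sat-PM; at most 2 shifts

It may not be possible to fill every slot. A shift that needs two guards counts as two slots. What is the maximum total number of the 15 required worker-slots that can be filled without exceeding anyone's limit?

12

Total capacity across all guards is 2+1+1+1+2+2+1+2 = 12, and 15 slots are needed, so at most 12 can be filled.
An assignment achieving 12: Tue-AM→Larsen, Tue-PM→Larsen+Nakamura, Wed-AM→Pham, Wed-PM→Mendoza, Thu-AM→Yilmaz, Fri-AM→Eriksen, Fri-PM→Abara, Sat-PM→Abara, Sun-AM→Mendoza+Pham, Sun-PM→Dubois.
Loads: Larsen 2/2, Dubois 1/1, Yilmaz 1/1, Nakamura 1/1, Mendoza 2/2, Pham 2/2, Eriksen 1/1, Abara 2/2.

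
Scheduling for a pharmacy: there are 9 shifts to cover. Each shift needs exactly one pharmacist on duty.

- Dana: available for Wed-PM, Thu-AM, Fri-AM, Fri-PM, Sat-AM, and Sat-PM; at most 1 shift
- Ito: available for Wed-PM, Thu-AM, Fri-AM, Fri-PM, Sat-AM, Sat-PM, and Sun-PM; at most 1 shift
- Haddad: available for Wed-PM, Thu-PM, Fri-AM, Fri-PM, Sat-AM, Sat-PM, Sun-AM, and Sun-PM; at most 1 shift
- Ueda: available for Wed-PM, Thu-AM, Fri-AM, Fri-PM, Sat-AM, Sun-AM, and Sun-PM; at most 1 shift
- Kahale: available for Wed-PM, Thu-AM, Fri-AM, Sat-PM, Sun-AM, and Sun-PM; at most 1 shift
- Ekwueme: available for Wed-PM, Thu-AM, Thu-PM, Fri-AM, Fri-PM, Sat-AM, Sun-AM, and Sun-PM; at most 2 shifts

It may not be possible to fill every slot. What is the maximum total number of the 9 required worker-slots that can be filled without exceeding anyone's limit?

Total capacity across all pharmacists is 1+1+1+1+1+2 = 7, and 9 slots are needed, so at most 7 can be filled.
An assignment achieving 7: Thu-AM→Ito, Thu-PM→Haddad, Fri-PM→Ekwueme, Sat-AM→Ekwueme, Sat-PM→Dana, Sun-AM→Ueda, Sun-PM→Kahale.
Loads: Dana 1/1, Ito 1/1, Haddad 1/1, Ueda 1/1, Kahale 1/1, Ekwueme 2/2.

7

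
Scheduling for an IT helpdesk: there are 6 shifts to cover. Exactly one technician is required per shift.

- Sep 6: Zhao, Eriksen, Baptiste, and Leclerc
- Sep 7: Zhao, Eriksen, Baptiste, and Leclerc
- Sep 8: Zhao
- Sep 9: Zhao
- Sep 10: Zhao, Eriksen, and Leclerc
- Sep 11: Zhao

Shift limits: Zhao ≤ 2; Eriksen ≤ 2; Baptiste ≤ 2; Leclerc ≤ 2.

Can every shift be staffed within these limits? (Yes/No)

Total capacity is 8 and 6 slots are needed, so capacity alone doesn't rule it out.
Shifts {Sep 8, Sep 9, Sep 11} need 3 worker-slots in total, but the technicians available for any of those shifts (Zhao) can supply at most 2 among them. So no valid schedule exists.

No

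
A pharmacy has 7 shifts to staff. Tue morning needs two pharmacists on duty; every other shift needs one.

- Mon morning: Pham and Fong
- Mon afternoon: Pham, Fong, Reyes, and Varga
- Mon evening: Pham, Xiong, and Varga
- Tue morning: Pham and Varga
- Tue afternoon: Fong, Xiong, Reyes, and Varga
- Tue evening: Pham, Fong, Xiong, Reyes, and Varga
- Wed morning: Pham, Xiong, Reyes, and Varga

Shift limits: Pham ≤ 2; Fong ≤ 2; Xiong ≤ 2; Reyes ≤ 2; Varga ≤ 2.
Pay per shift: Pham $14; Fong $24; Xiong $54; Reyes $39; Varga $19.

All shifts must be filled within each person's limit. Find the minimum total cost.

Tue morning can only be covered by Pham and Varga, so that assignment is forced.
Picking the cheapest available pharmacist for each shift independently would cost $122, but that ignores the shift limits.
An optimal schedule: Mon morning→Pham, Mon afternoon→Fong, Mon evening→Varga, Tue morning→Pham+Varga, Tue afternoon→Fong, Tue evening→Reyes, Wed morning→Reyes.
Total: 14 + 24 + 19 + 14 + 19 + 24 + 39 + 39 = $192.

$192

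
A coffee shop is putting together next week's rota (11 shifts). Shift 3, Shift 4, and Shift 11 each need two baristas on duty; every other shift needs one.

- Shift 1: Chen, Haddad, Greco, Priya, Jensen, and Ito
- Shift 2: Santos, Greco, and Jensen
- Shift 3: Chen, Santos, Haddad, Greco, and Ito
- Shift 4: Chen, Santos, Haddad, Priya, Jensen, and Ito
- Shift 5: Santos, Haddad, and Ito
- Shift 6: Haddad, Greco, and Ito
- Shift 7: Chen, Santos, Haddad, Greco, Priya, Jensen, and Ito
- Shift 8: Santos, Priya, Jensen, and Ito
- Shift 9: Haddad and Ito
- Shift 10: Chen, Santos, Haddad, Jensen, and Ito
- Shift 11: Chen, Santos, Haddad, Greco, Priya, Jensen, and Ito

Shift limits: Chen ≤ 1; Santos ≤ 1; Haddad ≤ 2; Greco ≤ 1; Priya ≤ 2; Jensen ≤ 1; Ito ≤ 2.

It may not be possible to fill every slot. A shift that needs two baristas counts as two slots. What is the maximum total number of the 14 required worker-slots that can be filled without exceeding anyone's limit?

10

Total capacity across all baristas is 1+1+2+1+2+1+2 = 10, and 14 slots are needed, so at most 10 can be filled.
An assignment achieving 10: Shift 1→Priya, Shift 2→Santos, Shift 3→Chen+Ito, Shift 4→Ito, Shift 5→Haddad, Shift 6→Greco, Shift 8→Priya, Shift 9→Haddad, Shift 10→Jensen.
Loads: Chen 1/1, Santos 1/1, Haddad 2/2, Greco 1/1, Priya 2/2, Jensen 1/1, Ito 2/2.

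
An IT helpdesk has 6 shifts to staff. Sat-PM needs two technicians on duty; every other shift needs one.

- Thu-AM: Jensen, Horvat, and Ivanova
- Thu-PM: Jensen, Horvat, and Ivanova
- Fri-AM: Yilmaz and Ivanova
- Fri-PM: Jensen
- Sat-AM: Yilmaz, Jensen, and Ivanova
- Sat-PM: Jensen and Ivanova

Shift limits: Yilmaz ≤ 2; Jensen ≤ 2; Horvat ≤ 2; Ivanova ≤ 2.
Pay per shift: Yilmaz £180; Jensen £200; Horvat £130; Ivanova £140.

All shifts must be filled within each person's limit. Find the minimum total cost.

Fri-PM can only be covered by Jensen, so that assignment is forced.
Sat-PM can only be covered by Jensen and Ivanova, so that assignment is forced.
Picking the cheapest available technician for each shift independently would cost £1080, but that ignores the shift limits.
An optimal schedule: Thu-AM→Horvat, Thu-PM→Horvat, Fri-AM→Ivanova, Fri-PM→Jensen, Sat-AM→Yilmaz, Sat-PM→Ivanova+Jensen.
Total: 130 + 130 + 140 + 200 + 180 + 140 + 200 = £1120.

£1120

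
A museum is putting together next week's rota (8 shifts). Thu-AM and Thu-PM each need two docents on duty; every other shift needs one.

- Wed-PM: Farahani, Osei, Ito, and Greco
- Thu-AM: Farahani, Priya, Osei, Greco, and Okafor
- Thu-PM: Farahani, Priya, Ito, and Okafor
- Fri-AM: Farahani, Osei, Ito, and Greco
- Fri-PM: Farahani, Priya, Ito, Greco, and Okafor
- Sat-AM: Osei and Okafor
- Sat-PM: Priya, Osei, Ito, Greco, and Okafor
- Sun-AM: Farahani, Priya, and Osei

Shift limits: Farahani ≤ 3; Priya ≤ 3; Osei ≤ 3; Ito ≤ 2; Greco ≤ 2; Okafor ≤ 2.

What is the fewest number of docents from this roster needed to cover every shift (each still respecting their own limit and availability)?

10 slots to fill and no one can take more than 3, so at least ⌈10/3⌉ = 4 docents are needed.
Farahani, Priya, Osei, and Ito alone can cover everything: Wed-PM→Farahani, Thu-AM→Farahani+Priya, Thu-PM→Farahani+Priya, Fri-AM→Osei, Fri-PM→Priya, Sat-AM→Osei, Sat-PM→Ito, Sun-AM→Osei.

4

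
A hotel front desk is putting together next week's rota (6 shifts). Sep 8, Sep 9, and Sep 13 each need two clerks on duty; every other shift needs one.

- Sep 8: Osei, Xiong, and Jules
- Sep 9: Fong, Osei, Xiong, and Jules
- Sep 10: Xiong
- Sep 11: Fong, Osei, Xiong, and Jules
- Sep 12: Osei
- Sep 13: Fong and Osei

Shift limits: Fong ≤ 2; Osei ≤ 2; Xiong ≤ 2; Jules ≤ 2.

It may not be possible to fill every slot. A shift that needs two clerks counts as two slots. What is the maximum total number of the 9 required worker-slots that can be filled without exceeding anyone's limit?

8

Total capacity across all clerks is 2+2+2+2 = 8, and 9 slots are needed, so at most 8 can be filled.
An assignment achieving 8: Sep 8→Xiong+Jules, Sep 9→Fong+Jules, Sep 10→Xiong, Sep 12→Osei, Sep 13→Fong+Osei.
Loads: Fong 2/2, Osei 2/2, Xiong 2/2, Jules 2/2.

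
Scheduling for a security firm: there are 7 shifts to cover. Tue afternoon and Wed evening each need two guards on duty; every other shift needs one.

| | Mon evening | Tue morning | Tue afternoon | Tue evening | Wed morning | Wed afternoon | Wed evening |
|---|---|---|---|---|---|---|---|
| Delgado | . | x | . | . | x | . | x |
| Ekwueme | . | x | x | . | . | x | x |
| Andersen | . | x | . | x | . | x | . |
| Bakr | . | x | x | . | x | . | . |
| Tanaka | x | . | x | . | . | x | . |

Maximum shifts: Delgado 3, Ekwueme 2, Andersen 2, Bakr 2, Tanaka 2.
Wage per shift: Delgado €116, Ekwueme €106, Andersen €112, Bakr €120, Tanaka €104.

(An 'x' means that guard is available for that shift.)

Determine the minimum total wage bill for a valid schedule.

€992

Mon evening can only be covered by Tanaka, so that assignment is forced.
Tue evening can only be covered by Andersen, so that assignment is forced.
Wed evening can only be covered by Delgado and Ekwueme, so that assignment is forced.
Picking the cheapest available guard for each shift independently would cost €974, but that ignores the shift limits.
An optimal schedule: Mon evening→Tanaka, Tue morning→Delgado, Tue afternoon→Tanaka+Ekwueme, Tue evening→Andersen, Wed morning→Delgado, Wed afternoon→Andersen, Wed evening→Ekwueme+Delgado.
Total: 104 + 116 + 104 + 106 + 112 + 116 + 112 + 106 + 116 = €992.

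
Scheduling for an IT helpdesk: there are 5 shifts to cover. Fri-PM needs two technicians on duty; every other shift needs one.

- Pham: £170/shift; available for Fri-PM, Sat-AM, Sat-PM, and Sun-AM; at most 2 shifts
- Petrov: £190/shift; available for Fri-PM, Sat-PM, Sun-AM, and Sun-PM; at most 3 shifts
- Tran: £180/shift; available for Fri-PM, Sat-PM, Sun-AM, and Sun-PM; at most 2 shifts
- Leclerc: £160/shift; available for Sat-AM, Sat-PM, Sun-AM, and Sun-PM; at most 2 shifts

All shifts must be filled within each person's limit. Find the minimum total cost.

£1020

Picking the cheapest available technician for each shift independently would cost £990, but that ignores the shift limits.
An optimal schedule: Fri-PM→Pham+Tran, Sat-AM→Leclerc, Sat-PM→Pham, Sun-AM→Tran, Sun-PM→Leclerc.
Total: 170 + 180 + 160 + 170 + 180 + 160 = £1020.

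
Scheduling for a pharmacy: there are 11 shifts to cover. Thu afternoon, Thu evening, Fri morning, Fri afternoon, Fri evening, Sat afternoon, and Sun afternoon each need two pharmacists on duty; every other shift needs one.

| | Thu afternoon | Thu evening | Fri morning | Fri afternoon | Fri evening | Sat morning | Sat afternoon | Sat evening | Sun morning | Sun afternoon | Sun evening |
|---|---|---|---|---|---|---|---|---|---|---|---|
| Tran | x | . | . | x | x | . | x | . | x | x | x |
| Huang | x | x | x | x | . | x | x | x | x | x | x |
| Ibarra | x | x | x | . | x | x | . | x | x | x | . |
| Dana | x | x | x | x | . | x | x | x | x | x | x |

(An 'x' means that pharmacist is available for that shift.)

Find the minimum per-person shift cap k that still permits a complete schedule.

With 4 pharmacists and 18 worker-slots to fill, someone must work at least ⌈18/4⌉ = 5 shifts, so k ≥ 5.
k = 5 works: Thu afternoon→Tran+Dana, Thu evening→Huang+Ibarra, Fri morning→Huang+Ibarra, Fri afternoon→Tran+Huang, Fri evening→Tran+Ibarra, Sat morning→Huang, Sat afternoon→Tran+Huang, Sat evening→Ibarra, Sun morning→Dana, Sun afternoon→Ibarra+Dana, Sun evening→Tran.
Loads: Tran 5, Huang 5, Ibarra 5, Dana 3 — all ≤ 5.

5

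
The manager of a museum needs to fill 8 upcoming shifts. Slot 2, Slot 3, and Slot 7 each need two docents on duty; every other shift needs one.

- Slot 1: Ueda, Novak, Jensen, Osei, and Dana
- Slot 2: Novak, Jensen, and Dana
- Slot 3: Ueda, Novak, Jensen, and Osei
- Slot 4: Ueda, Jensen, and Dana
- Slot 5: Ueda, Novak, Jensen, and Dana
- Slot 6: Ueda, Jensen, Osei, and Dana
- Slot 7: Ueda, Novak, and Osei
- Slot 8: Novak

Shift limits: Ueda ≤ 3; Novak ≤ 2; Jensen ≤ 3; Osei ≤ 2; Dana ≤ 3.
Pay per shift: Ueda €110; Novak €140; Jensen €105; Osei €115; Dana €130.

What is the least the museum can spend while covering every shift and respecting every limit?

Slot 8 can only be covered by Novak, so that assignment is forced.
Picking the cheapest available docent for each shift independently would cost €1235, but that ignores the shift limits.
An optimal schedule: Slot 1→Dana, Slot 2→Jensen+Dana, Slot 3→Ueda+Osei, Slot 4→Jensen, Slot 5→Jensen, Slot 6→Ueda, Slot 7→Ueda+Osei, Slot 8→Novak.
Total: 130 + 105 + 130 + 110 + 115 + 105 + 105 + 110 + 110 + 115 + 140 = €1275.

€1275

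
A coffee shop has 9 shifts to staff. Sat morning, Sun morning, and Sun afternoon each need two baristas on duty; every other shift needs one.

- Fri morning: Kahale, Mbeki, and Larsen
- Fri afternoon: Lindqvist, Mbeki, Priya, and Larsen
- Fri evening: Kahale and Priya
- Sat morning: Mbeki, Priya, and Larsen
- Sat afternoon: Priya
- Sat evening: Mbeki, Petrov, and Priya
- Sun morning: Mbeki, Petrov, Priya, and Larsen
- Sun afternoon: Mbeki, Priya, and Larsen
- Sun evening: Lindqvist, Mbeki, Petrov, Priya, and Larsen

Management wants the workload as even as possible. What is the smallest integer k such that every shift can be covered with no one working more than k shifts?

With 6 baristas and 12 worker-slots to fill, someone must work at least ⌈12/6⌉ = 2 shifts, so k ≥ 2.
k = 2 works: Fri morning→Kahale, Fri afternoon→Lindqvist, Fri evening→Kahale, Sat morning→Mbeki+Priya, Sat afternoon→Priya, Sat evening→Petrov, Sun morning→Petrov+Larsen, Sun afternoon→Mbeki+Larsen, Sun evening→Lindqvist.
Loads: Lindqvist 2, Kahale 2, Mbeki 2, Petrov 2, Priya 2, Larsen 2 — all ≤ 2.

2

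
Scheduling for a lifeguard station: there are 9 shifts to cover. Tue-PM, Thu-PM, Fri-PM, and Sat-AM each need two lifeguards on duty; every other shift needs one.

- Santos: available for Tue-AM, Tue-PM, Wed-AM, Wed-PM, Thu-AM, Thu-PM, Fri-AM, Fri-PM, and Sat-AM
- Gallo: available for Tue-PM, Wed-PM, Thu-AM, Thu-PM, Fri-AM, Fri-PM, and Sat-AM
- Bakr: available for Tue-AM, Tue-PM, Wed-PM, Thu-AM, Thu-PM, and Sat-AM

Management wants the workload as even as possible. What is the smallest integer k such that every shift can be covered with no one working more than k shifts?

With 3 lifeguards and 13 worker-slots to fill, someone must work at least ⌈13/3⌉ = 5 shifts, so k ≥ 5.
k = 5 works: Tue-AM→Santos, Tue-PM→Santos+Gallo, Wed-AM→Santos, Wed-PM→Gallo, Thu-AM→Bakr, Thu-PM→Gallo+Bakr, Fri-AM→Santos, Fri-PM→Santos+Gallo, Sat-AM→Gallo+Bakr.
Loads: Santos 5, Gallo 5, Bakr 3 — all ≤ 5.

5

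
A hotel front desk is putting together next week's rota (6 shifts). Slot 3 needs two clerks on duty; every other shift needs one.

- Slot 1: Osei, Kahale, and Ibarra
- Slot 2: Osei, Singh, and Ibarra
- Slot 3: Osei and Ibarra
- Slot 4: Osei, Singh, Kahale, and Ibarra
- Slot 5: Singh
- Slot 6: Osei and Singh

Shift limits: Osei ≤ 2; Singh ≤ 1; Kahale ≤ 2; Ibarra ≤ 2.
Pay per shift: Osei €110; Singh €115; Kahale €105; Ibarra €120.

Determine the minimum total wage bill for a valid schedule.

€785

Slot 3 can only be covered by Osei and Ibarra, so that assignment is forced.
Slot 5 can only be covered by Singh, so that assignment is forced.
Picking the cheapest available clerk for each shift independently would cost €775, but that ignores the shift limits.
An optimal schedule: Slot 1→Kahale, Slot 2→Ibarra, Slot 3→Osei+Ibarra, Slot 4→Kahale, Slot 5→Singh, Slot 6→Osei.
Total: 105 + 120 + 110 + 120 + 105 + 115 + 110 = €785.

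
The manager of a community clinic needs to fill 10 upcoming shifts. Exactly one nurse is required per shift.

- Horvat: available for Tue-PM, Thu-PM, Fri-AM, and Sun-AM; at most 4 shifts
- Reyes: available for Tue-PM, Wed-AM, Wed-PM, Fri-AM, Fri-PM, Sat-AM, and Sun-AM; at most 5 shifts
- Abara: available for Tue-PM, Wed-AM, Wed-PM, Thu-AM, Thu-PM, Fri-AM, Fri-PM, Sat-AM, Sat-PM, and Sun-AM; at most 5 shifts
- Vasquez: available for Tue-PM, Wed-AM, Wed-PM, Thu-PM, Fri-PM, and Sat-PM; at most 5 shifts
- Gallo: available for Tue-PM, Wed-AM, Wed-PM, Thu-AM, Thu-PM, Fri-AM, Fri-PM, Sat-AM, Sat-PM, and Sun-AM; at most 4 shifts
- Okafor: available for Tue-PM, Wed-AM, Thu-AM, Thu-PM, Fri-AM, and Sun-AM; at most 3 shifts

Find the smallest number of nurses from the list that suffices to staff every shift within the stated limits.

10 slots to fill and no one can take more than 5, so at least ⌈10/5⌉ = 2 nurses are needed.
Reyes and Abara alone can cover everything: Tue-PM→Reyes, Wed-AM→Reyes, Wed-PM→Reyes, Thu-AM→Abara, Thu-PM→Abara, Fri-AM→Reyes, Fri-PM→Reyes, Sat-AM→Abara, Sat-PM→Abara, Sun-AM→Abara.

2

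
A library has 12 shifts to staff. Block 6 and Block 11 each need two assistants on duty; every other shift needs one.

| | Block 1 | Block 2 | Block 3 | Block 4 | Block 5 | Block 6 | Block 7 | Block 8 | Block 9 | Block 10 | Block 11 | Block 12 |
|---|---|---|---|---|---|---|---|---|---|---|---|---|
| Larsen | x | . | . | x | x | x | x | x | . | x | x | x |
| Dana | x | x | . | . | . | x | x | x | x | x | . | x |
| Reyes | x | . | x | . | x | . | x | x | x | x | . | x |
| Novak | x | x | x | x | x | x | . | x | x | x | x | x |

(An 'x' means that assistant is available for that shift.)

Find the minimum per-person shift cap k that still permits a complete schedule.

With 4 assistants and 14 worker-slots to fill, someone must work at least ⌈14/4⌉ = 4 shifts, so k ≥ 4.
k = 4 works: Block 1→Reyes, Block 2→Dana, Block 3→Reyes, Block 4→Larsen, Block 5→Larsen, Block 6→Larsen+Dana, Block 7→Dana, Block 8→Reyes, Block 9→Dana, Block 10→Reyes, Block 11→Larsen+Novak, Block 12→Novak.
Loads: Larsen 4, Dana 4, Reyes 4, Novak 2 — all ≤ 4.

4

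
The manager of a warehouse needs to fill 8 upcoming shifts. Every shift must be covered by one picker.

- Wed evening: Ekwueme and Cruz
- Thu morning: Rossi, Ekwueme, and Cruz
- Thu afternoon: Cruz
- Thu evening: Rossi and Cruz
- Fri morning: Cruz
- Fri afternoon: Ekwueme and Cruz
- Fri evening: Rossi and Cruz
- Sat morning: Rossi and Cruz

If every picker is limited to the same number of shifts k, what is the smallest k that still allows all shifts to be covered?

With 3 pickers and 8 worker-slots to fill, someone must work at least ⌈8/3⌉ = 3 shifts, so k ≥ 3.
k = 3 works: Wed evening→Ekwueme, Thu morning→Ekwueme, Thu afternoon→Cruz, Thu evening→Rossi, Fri morning→Cruz, Fri afternoon→Ekwueme, Fri evening→Rossi, Sat morning→Rossi.
Loads: Rossi 3, Ekwueme 3, Cruz 2 — all ≤ 3.

3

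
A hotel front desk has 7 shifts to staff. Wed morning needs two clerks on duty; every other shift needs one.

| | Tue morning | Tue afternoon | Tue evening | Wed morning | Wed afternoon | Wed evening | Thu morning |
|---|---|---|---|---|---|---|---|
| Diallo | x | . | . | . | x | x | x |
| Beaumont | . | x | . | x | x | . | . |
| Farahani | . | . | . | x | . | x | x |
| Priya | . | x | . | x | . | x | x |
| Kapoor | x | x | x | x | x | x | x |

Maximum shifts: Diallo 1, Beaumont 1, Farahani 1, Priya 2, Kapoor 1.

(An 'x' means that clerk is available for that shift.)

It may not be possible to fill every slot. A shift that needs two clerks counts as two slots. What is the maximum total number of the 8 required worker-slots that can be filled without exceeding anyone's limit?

6

Total capacity across all clerks is 1+1+1+2+1 = 6, and 8 slots are needed, so at most 6 can be filled.
An assignment achieving 6: Tue morning→Diallo, Tue afternoon→Beaumont, Tue evening→Kapoor, Wed morning→Farahani+Priya, Wed evening→Priya.
Loads: Diallo 1/1, Beaumont 1/1, Farahani 1/1, Priya 2/2, Kapoor 1/1.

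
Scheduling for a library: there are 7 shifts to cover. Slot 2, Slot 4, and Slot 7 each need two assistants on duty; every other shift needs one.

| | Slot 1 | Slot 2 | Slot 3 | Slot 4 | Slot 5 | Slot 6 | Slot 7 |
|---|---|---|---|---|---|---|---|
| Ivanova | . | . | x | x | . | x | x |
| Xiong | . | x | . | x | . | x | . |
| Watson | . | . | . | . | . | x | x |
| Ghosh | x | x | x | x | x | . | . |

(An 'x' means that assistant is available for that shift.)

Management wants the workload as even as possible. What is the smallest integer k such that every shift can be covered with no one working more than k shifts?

3

With 4 assistants and 10 worker-slots to fill, someone must work at least ⌈10/4⌉ = 3 shifts, so k ≥ 3.
k = 3 works: Slot 1→Ghosh, Slot 2→Xiong+Ghosh, Slot 3→Ivanova, Slot 4→Ivanova+Xiong, Slot 5→Ghosh, Slot 6→Xiong, Slot 7→Ivanova+Watson.
Loads: Ivanova 3, Xiong 3, Watson 1, Ghosh 3 — all ≤ 3.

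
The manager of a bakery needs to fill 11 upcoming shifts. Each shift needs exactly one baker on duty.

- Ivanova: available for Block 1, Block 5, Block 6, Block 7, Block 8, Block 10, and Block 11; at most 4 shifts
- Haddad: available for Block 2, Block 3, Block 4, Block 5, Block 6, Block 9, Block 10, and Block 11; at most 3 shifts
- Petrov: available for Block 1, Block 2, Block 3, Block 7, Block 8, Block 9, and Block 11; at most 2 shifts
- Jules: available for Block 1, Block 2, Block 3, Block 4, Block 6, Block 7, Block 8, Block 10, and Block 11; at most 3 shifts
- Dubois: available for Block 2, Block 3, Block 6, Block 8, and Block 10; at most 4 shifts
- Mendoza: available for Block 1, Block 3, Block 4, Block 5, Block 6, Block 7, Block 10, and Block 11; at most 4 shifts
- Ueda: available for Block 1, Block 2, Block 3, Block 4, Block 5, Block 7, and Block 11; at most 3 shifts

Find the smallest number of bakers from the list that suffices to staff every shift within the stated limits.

11 slots to fill and no one can take more than 4, so at least ⌈11/4⌉ = 3 bakers are needed.
Ivanova, Haddad, and Dubois alone can cover everything: Block 1→Ivanova, Block 2→Haddad, Block 3→Dubois, Block 4→Haddad, Block 5→Ivanova, Block 6→Dubois, Block 7→Ivanova, Block 8→Dubois, Block 9→Haddad, Block 10→Dubois, Block 11→Ivanova.

3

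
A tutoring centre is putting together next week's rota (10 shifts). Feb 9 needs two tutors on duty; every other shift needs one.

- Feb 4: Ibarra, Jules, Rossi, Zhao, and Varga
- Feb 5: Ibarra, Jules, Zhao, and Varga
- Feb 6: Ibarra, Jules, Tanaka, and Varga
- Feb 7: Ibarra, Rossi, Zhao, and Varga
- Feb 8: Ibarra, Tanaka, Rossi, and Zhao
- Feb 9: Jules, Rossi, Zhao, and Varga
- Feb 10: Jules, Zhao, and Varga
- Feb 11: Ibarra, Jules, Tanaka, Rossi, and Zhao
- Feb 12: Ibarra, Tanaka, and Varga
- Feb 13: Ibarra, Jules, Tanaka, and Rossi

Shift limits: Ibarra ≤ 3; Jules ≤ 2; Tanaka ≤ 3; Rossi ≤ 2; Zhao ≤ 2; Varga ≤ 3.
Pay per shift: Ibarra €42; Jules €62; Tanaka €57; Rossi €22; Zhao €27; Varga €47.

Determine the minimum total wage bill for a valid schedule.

€422

Picking the cheapest available tutor for each shift independently would cost €297, but that ignores the shift limits.
An optimal schedule: Feb 4→Varga, Feb 5→Zhao, Feb 6→Ibarra, Feb 7→Varga, Feb 8→Rossi, Feb 9→Rossi+Varga, Feb 10→Zhao, Feb 11→Tanaka, Feb 12→Ibarra, Feb 13→Ibarra.
Total: 47 + 27 + 42 + 47 + 22 + 22 + 47 + 27 + 57 + 42 + 42 = €422.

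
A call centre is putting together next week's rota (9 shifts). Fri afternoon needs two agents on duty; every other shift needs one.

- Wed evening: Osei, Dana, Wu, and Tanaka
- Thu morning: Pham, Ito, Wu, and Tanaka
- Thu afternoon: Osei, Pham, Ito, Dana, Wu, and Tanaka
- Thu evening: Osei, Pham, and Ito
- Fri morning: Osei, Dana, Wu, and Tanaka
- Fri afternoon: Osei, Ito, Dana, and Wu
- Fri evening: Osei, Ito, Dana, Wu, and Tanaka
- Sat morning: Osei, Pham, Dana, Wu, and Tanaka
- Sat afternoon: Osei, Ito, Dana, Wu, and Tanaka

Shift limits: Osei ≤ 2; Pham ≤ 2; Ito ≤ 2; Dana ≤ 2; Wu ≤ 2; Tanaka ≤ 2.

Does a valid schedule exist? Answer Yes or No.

One valid schedule: Wed evening→Osei, Thu morning→Pham, Thu afternoon→Wu, Thu evening→Osei, Fri morning→Dana, Fri afternoon→Dana+Wu, Fri evening→Ito, Sat morning→Pham, Sat afternoon→Ito.
Loads: Osei 2/2, Pham 2/2, Ito 2/2, Dana 2/2, Wu 2/2, Tanaka 0/2 — all within limits.

Yes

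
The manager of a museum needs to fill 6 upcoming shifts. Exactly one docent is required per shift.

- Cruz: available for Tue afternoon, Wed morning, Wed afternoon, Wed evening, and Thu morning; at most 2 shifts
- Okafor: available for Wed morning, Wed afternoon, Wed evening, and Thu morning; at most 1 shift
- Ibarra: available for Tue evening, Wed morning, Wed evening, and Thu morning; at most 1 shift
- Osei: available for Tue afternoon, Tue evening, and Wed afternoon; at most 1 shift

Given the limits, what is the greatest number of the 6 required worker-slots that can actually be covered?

5

Total capacity across all docents is 2+1+1+1 = 5, and 6 slots are needed, so at most 5 can be filled.
An assignment achieving 5: Tue afternoon→Cruz, Tue evening→Ibarra, Wed morning→Cruz, Wed afternoon→Osei, Wed evening→Okafor.
Loads: Cruz 2/2, Okafor 1/1, Ibarra 1/1, Osei 1/1.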